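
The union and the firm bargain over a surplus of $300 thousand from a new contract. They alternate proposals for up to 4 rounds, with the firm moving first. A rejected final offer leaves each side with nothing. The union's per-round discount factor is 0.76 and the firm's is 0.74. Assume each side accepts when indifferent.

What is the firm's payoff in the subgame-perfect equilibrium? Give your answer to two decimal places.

112.49

Round 4 (the union proposes): rejection yields 0 for the firm; the union offers 0 and keeps 300.
Round 3 (the firm proposes): the union can get 300 next round, worth 0.76 × 300 = 228 now; the firm offers that and keeps 72.
Round 2 (the union proposes): the firm can get 72 next round, worth 0.74 × 72 = 53.28 now. The union offers 53.28 and keeps 300 − 53.28 = 246.72.
Round 1 (the firm proposes): the union can get 246.72 next round, worth 0.76 × 246.72 = 187.5072 now; the firm offers that and keeps 112.4928.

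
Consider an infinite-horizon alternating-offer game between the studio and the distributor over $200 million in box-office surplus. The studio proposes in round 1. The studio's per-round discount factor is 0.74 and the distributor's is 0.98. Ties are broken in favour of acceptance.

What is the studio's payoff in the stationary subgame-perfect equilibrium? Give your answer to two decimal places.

14.56

Let x be the studio's share when the studio proposes and y be the distributor's share when the distributor proposes.
The distributor accepts iff offered ≥ 0.98·y, so x = 200 − 0.98y. Symmetrically y = 200 − 0.74x.
Substituting: x = 200 − 0.98(200 − 0.74x), giving x(1 − 0.74·0.98) = 200(1 − 0.98).
So x = 200 × 0.02 / 0.2748 ≈ 14.5560, and the distributor receives 200 − x ≈ 185.4440.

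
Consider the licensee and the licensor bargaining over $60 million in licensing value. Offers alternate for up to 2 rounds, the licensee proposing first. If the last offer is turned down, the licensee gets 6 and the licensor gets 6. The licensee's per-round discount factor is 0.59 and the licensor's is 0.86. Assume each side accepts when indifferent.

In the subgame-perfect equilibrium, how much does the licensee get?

Round 2 (the licensor proposes): the licensee gets 6 if talks fail, so the licensor offers 6 and keeps 54.
Round 1 (the licensee proposes): the licensor can get 54 next round, worth 0.86 × 54 = 46.44 now. The licensee offers 46.44 and keeps 60 − 46.44 = 13.56.

13.56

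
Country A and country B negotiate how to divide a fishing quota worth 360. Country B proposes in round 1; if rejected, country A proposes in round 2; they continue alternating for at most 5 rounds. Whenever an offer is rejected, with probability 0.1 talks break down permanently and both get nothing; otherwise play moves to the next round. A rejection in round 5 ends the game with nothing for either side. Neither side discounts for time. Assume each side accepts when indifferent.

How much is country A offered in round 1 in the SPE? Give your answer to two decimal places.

58.64

Round 5 (country B proposes): rejection yields 0 for country A; country B offers 0 and keeps 360.
Round 4 (country A proposes): rejecting gives country B an expected 0.9 × 360 = 324, so country A offers 324, keeping 36.
Round 3 (country B proposes): rejecting gives country A an expected 0.9 × 36 = 32.4; country B offers that and keeps 327.6.
Round 2 (country A proposes): rejecting gives country B an expected 0.9 × 327.6 = 294.84, so country A offers 294.84, keeping 65.16.
Round 1 (country B proposes): rejecting gives country A an expected 0.9 × 65.16 = 58.644; country B offers that and keeps 301.356.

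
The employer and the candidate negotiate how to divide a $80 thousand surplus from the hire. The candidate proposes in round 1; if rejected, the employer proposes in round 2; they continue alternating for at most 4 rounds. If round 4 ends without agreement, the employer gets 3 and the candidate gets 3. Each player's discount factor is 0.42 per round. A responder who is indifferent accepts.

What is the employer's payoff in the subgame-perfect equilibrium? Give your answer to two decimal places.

Round 4 (the employer proposes): the candidate gets 3 if talks fail, so the employer offers 3 and keeps 77.
Round 3 (the candidate proposes): the employer can get 77 next round, worth 0.42 × 77 = 32.34 now, so the candidate offers 32.34, keeping 47.66.
Round 2 (the employer proposes): the candidate can get 47.66 next round, worth 0.42 × 47.66 = 20.0172 now. The employer offers 20.0172 and keeps 80 − 20.0172 = 59.9828.
Round 1 (the candidate proposes): the employer can get 59.9828 next round, worth 0.42 × 59.9828 = 25.192776 now, so the candidate offers 25.192776, keeping 54.807224.

25.19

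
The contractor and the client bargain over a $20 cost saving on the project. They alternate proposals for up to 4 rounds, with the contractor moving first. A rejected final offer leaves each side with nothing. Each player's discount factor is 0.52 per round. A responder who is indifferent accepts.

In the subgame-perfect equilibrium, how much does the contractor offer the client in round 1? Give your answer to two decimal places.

7.80

Round 4 (the client proposes): the contractor will accept anything ≥ 0, so the client offers 0 and keeps 20.
Round 3 (the contractor proposes): the client can get 20 next round, worth 0.52 × 20 = 10.4 now, so the contractor offers 10.4, keeping 9.6.
Round 2 (the client proposes): the contractor can get 9.6 next round, worth 0.52 × 9.6 = 4.992 now; the client offers that and keeps 15.008.
Round 1 (the contractor proposes): the client can get 15.008 next round, worth 0.52 × 15.008 = 7.80416 now; the contractor offers that and keeps 12.19584.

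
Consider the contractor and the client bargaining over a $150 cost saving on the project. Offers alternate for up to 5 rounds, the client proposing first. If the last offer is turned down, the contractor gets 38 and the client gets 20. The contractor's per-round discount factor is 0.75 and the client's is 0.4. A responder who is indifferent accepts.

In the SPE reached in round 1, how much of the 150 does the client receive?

Work backward from the last round.
Round 5 (the client proposes): the contractor gets 38 if talks fail, so the client offers 38 and keeps 112.
Round 4 (the contractor proposes): the client can get 112 next round, worth 0.4 × 112 = 44.8 now; the contractor offers that and keeps 105.2.
Round 3 (the client proposes): the contractor can get 105.2 next round, worth 0.75 × 105.2 = 78.9 now. The client offers 78.9 and keeps 150 − 78.9 = 71.1.
Round 2 (the contractor proposes): the client can get 71.1 next round, worth 0.4 × 71.1 = 28.44 now; the contractor offers that and keeps 121.56.
Round 1 (the client proposes): the contractor can get 121.56 next round, worth 0.75 × 121.56 = 91.17 now. The client offers 91.17 and keeps 150 − 91.17 = 58.83.

58.83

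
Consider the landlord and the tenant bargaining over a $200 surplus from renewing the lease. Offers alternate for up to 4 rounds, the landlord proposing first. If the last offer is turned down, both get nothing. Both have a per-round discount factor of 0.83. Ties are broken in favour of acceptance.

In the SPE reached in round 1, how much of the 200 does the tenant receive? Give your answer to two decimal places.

142.58

Round 4 (the tenant proposes): rejection yields 0 for the landlord; the tenant offers 0 and keeps 200.
Round 3 (the landlord proposes): the tenant can get 200 next round, worth 0.83 × 200 = 166 now, so the landlord offers 166, keeping 34.
Round 2 (the tenant proposes): the landlord can get 34 next round, worth 0.83 × 34 = 28.22 now. The tenant offers 28.22 and keeps 200 − 28.22 = 171.78.
Round 1 (the landlord proposes): the tenant can get 171.78 next round, worth 0.83 × 171.78 = 142.5774 now, so the landlord offers 142.5774, keeping 57.4226.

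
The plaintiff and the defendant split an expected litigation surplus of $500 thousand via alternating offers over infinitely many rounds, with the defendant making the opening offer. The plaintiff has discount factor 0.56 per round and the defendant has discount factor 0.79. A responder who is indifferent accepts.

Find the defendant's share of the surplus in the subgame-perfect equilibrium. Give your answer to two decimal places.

394.55

In a stationary SPE each proposer offers the other exactly their discounted continuation value.
If the defendant keeps x when proposing and the plaintiff keeps y when proposing, then x = 500 − 0.56y and y = 500 − 0.79x.
Solving: x = 500(1 − 0.56) / (1 − 0.79·0.56) = 220 / 0.5576 ≈ 394.5481.
The plaintiff gets 500 − 394.5481 ≈ 105.4519.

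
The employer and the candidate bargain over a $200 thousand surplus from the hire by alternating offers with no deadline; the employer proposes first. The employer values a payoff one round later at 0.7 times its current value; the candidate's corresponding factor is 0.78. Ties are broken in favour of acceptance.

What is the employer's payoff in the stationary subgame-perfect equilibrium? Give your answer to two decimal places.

Let x be the employer's share when the employer proposes and y be the candidate's share when the candidate proposes.
The candidate accepts iff offered ≥ 0.78·y, so x = 200 − 0.78y. Symmetrically y = 200 − 0.7x.
Substituting: x = 200 − 0.78(200 − 0.7x), giving x(1 − 0.7·0.78) = 200(1 − 0.78).
So x = 200 × 0.22 / 0.454 ≈ 96.9163, and the candidate receives 200 − x ≈ 103.0837.

96.92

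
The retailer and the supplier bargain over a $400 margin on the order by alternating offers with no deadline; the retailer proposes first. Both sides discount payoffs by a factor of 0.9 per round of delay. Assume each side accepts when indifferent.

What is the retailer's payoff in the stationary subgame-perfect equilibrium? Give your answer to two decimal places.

When the retailer proposes, the supplier accepts any offer worth at least 0.9 times what the supplier would get by proposing next round; and vice versa.
This gives x = 400 − 0.9y and y = 400 − 0.9x, where x and y are each side's share when it proposes.
Hence (1 − 0.9·0.9)x = 400(1 − 0.9), i.e. 0.19·x = 40.
x ≈ 210.5263; the supplier's share is 400 − x ≈ 189.4737.

210.53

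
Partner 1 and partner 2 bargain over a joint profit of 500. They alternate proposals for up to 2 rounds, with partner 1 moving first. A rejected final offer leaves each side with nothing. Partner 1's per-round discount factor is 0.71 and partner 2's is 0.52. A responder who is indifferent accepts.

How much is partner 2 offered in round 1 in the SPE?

260

Round 2 (partner 2 proposes): rejection yields 0 for partner 1; partner 2 offers 0 and keeps 500.
Round 1 (partner 1 proposes): partner 2 can get 500 next round, worth 0.52 × 500 = 260 now, so partner 1 offers 260, keeping 240.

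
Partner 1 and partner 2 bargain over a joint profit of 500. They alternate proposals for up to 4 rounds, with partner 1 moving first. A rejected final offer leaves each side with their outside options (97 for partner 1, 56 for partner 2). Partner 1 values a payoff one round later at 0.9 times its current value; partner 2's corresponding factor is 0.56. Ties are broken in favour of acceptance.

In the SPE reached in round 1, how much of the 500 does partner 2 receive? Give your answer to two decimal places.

Round 4 (partner 2 proposes): partner 1 gets 97 if talks fail, so partner 2 offers 97 and keeps 403.
Round 3 (partner 1 proposes): partner 2 can get 403 next round, worth 0.56 × 403 = 225.68 now. Partner 1 offers 225.68 and keeps 500 − 225.68 = 274.32.
Round 2 (partner 2 proposes): partner 1 can get 274.32 next round, worth 0.9 × 274.32 = 246.888 now, so partner 2 offers 246.888, keeping 253.112.
Round 1 (partner 1 proposes): partner 2 can get 253.112 next round, worth 0.56 × 253.112 = 141.74272 now. Partner 1 offers 141.74272 and keeps 500 − 141.74272 = 358.25728.

141.74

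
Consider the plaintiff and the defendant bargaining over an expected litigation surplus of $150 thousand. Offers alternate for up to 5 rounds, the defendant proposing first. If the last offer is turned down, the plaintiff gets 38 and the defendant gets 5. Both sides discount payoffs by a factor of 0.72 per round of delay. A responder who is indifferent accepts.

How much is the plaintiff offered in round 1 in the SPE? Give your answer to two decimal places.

Round 5 (the defendant proposes): the plaintiff gets 38 if talks fail, so the defendant offers 38 and keeps 112.
Round 4 (the plaintiff proposes): the defendant can get 112 next round, worth 0.72 × 112 = 80.64 now. The plaintiff offers 80.64 and keeps 150 − 80.64 = 69.36.
Round 3 (the defendant proposes): the plaintiff can get 69.36 next round, worth 0.72 × 69.36 = 49.9392 now, so the defendant offers 49.9392, keeping 100.0608.
Round 2 (the plaintiff proposes): the defendant can get 100.0608 next round, worth 0.72 × 100.0608 = 72.043776 now; the plaintiff offers that and keeps 77.956224.
Round 1 (the defendant proposes): the plaintiff can get 77.956224 next round, worth 0.72 × 77.956224 = 56.12848128 now; the defendant offers that and keeps 93.87151872.

56.13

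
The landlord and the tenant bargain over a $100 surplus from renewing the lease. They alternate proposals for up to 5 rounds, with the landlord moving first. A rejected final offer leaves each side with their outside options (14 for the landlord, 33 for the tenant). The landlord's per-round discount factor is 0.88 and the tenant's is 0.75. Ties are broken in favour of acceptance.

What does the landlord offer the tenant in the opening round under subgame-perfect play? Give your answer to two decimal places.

Round 5 (the landlord proposes): the tenant gets 33 if talks fail, so the landlord offers 33 and keeps 67.
Round 4 (the tenant proposes): the landlord can get 67 next round, worth 0.88 × 67 = 58.96 now, so the tenant offers 58.96, keeping 41.04.
Round 3 (the landlord proposes): the tenant can get 41.04 next round, worth 0.75 × 41.04 = 30.78 now; the landlord offers that and keeps 69.22.
Round 2 (the tenant proposes): the landlord can get 69.22 next round, worth 0.88 × 69.22 = 60.9136 now; the tenant offers that and keeps 39.0864.
Round 1 (the landlord proposes): the tenant can get 39.0864 next round, worth 0.75 × 39.0864 = 29.3148 now; the landlord offers that and keeps 70.6852.

29.31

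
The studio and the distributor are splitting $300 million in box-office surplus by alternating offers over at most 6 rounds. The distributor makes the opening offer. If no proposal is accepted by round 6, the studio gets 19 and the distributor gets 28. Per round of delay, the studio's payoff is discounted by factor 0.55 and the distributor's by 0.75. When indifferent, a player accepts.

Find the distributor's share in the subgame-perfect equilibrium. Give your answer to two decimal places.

216.28

Round 6 (the studio proposes): the distributor gets 28 if talks fail, so the studio offers 28 and keeps 272.
Round 5 (the distributor proposes): the studio can get 272 next round, worth 0.55 × 272 = 149.6 now; the distributor offers that and keeps 150.4.
Round 4 (the studio proposes): the distributor can get 150.4 next round, worth 0.75 × 150.4 = 112.8 now. The studio offers 112.8 and keeps 300 − 112.8 = 187.2.
Round 3 (the distributor proposes): the studio can get 187.2 next round, worth 0.55 × 187.2 = 102.96 now; the distributor offers that and keeps 197.04.
Round 2 (the studio proposes): the distributor can get 197.04 next round, worth 0.75 × 197.04 = 147.78 now, so the studio offers 147.78, keeping 152.22.
Round 1 (the distributor proposes): the studio can get 152.22 next round, worth 0.55 × 152.22 = 83.721 now, so the distributor offers 83.721, keeping 216.279.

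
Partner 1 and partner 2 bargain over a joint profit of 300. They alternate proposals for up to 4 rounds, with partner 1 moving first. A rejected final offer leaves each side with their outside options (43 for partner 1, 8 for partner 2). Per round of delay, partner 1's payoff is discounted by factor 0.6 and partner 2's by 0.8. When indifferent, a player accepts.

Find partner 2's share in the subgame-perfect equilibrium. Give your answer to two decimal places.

Round 4 (partner 2 proposes): partner 1 gets 43 if talks fail, so partner 2 offers 43 and keeps 257.
Round 3 (partner 1 proposes): partner 2 can get 257 next round, worth 0.8 × 257 = 205.6 now, so partner 1 offers 205.6, keeping 94.4.
Round 2 (partner 2 proposes): partner 1 can get 94.4 next round, worth 0.6 × 94.4 = 56.64 now; partner 2 offers that and keeps 243.36.
Round 1 (partner 1 proposes): partner 2 can get 243.36 next round, worth 0.8 × 243.36 = 194.688 now; partner 1 offers that and keeps 105.312.

194.69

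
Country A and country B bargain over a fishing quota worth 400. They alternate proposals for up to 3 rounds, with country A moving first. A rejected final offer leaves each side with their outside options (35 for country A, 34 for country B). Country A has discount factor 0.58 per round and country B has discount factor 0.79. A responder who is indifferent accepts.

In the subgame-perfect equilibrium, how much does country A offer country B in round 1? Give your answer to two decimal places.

Solve by backward induction from round 3.
Round 3 (country A proposes): country B gets 34 if talks fail, so country A offers 34 and keeps 366.
Round 2 (country B proposes): country A can get 366 next round, worth 0.58 × 366 = 212.28 now, so country B offers 212.28, keeping 187.72.
Round 1 (country A proposes): country B can get 187.72 next round, worth 0.79 × 187.72 = 148.2988 now; country A offers that and keeps 251.7012.

148.30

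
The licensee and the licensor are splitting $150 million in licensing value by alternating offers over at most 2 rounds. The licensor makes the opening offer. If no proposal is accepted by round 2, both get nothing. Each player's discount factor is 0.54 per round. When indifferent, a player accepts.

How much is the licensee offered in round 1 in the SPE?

81

Round 2 (the licensee proposes): the licensor will accept anything ≥ 0, so the licensee offers 0 and keeps 150.
Round 1 (the licensor proposes): the licensee can get 150 next round, worth 0.54 × 150 = 81 now, so the licensor offers 81, keeping 69.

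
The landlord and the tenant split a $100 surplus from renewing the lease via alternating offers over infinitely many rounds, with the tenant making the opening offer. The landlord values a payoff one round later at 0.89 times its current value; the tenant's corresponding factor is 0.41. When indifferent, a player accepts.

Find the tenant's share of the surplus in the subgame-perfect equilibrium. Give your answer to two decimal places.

17.32

When the tenant proposes, the landlord accepts any offer worth at least 0.89 times what the landlord would get by proposing next round; and vice versa.
This gives x = 100 − 0.89y and y = 100 − 0.41x, where x and y are each side's share when it proposes.
Hence (1 − 0.89·0.41)x = 100(1 − 0.89), i.e. 0.6351·x = 11.
x ≈ 17.3201; the landlord's share is 100 − x ≈ 82.6799.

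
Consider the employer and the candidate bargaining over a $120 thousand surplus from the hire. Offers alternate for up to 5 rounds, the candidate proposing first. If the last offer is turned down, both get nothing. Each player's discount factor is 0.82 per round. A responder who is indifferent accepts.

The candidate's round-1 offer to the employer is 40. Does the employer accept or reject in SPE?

Accept

Work out the employer's continuation value if the offer is rejected.
Round 5 (the candidate proposes): rejection yields 0 for the employer; the candidate offers 0 and keeps 120.
Round 4 (the employer proposes): the candidate can get 120 next round, worth 0.82 × 120 = 98.4 now, so the employer offers 98.4, keeping 21.6.
Round 3 (the candidate proposes): the employer can get 21.6 next round, worth 0.82 × 21.6 = 17.712 now. The candidate offers 17.712 and keeps 120 − 17.712 = 102.288.
Round 2 (the employer proposes): the candidate can get 102.288 next round, worth 0.82 × 102.288 = 83.87616 now; the employer offers that and keeps 36.12384.
So by rejecting in round 1, the employer gets 36.12384 next round, worth 0.82 × 36.12384 = 29.6215488 now.
Offer 40 ≥ 29.6215488, so the employer accepts.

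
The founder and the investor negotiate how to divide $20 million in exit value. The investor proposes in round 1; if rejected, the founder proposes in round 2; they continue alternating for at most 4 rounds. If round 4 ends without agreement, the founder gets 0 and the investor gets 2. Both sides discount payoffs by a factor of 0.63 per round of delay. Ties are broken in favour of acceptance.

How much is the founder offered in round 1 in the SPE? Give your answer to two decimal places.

9.16

Round 4 (the founder proposes): the investor gets 2 if talks fail, so the founder offers 2 and keeps 18.
Round 3 (the investor proposes): the founder can get 18 next round, worth 0.63 × 18 = 11.34 now, so the investor offers 11.34, keeping 8.66.
Round 2 (the founder proposes): the investor can get 8.66 next round, worth 0.63 × 8.66 = 5.4558 now. The founder offers 5.4558 and keeps 20 − 5.4558 = 14.5442.
Round 1 (the investor proposes): the founder can get 14.5442 next round, worth 0.63 × 14.5442 = 9.162846 now; the investor offers that and keeps 10.837154.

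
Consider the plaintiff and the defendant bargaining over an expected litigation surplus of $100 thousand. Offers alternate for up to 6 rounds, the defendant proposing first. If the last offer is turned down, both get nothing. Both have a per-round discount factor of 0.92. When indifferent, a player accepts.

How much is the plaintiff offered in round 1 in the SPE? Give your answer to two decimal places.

79.50

Work backward from the last round.
Round 6 (the plaintiff proposes): the defendant will accept anything ≥ 0, so the plaintiff offers 0 and keeps 100.
Round 5 (the defendant proposes): the plaintiff can get 100 next round, worth 0.92 × 100 = 92 now; the defendant offers that and keeps 8.
Round 4 (the plaintiff proposes): the defendant can get 8 next round, worth 0.92 × 8 = 7.36 now; the plaintiff offers that and keeps 92.64.
Round 3 (the defendant proposes): the plaintiff can get 92.64 next round, worth 0.92 × 92.64 = 85.2288 now, so the defendant offers 85.2288, keeping 14.7712.
Round 2 (the plaintiff proposes): the defendant can get 14.7712 next round, worth 0.92 × 14.7712 = 13.589504 now. The plaintiff offers 13.589504 and keeps 100 − 13.589504 = 86.410496.
Round 1 (the defendant proposes): the plaintiff can get 86.410496 next round, worth 0.92 × 86.410496 = 79.49765632 now. The defendant offers 79.49765632 and keeps 100 − 79.49765632 = 20.50234368.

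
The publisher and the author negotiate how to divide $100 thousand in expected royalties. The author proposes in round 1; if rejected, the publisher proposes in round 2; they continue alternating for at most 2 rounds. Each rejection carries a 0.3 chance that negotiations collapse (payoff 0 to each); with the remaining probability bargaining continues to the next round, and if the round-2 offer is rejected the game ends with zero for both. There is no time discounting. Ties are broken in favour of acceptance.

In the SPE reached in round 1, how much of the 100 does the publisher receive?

By backward induction:
Round 2 (the publisher proposes): the author will accept anything ≥ 0, so the publisher offers 0 and keeps 100.
Round 1 (the author proposes): rejecting gives the publisher an expected 0.7 × 100 = 70; the author offers that and keeps 30.

70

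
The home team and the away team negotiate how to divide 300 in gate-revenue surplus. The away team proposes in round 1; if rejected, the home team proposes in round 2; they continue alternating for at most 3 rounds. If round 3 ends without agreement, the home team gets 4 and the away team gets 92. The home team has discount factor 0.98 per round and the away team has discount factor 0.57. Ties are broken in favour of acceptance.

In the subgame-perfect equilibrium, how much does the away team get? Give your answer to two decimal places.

171.35

Work backward from the last round.
Round 3 (the away team proposes): the home team gets 4 if talks fail, so the away team offers 4 and keeps 296.
Round 2 (the home team proposes): the away team can get 296 next round, worth 0.57 × 296 = 168.72 now. The home team offers 168.72 and keeps 300 − 168.72 = 131.28.
Round 1 (the away team proposes): the home team can get 131.28 next round, worth 0.98 × 131.28 = 128.6544 now; the away team offers that and keeps 171.3456.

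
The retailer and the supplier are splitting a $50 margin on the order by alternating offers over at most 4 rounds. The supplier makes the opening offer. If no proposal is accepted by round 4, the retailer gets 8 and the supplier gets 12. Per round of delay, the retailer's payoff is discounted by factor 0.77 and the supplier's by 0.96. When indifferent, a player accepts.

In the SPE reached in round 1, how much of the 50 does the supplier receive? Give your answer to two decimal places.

Round 4 (the retailer proposes): the supplier gets 12 if talks fail, so the retailer offers 12 and keeps 38.
Round 3 (the supplier proposes): the retailer can get 38 next round, worth 0.77 × 38 = 29.26 now; the supplier offers that and keeps 20.74.
Round 2 (the retailer proposes): the supplier can get 20.74 next round, worth 0.96 × 20.74 = 19.9104 now. The retailer offers 19.9104 and keeps 50 − 19.9104 = 30.0896.
Round 1 (the supplier proposes): the retailer can get 30.0896 next round, worth 0.77 × 30.0896 = 23.168992 now. The supplier offers 23.168992 and keeps 50 − 23.168992 = 26.831008.

26.83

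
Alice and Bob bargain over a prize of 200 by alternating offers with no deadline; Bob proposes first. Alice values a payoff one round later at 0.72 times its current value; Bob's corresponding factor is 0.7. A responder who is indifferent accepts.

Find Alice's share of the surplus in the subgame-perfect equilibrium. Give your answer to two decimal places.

When Bob proposes, Alice accepts any offer worth at least 0.72 times what Alice would get by proposing next round; and vice versa.
This gives x = 200 − 0.72y and y = 200 − 0.7x, where x and y are each side's share when it proposes.
Hence (1 − 0.72·0.7)x = 200(1 − 0.72), i.e. 0.496·x = 56.
x ≈ 112.9032; Alice's share is 200 − x ≈ 87.0968.

87.10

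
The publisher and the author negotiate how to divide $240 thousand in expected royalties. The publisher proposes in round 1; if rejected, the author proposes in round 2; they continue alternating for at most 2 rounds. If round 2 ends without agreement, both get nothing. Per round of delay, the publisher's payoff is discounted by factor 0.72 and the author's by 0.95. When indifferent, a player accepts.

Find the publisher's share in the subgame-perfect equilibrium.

12

Work backward from the last round.
Round 2 (the author proposes): the publisher will accept anything ≥ 0, so the author offers 0 and keeps 240.
Round 1 (the publisher proposes): the author can get 240 next round, worth 0.95 × 240 = 228 now. The publisher offers 228 and keeps 240 − 228 = 12.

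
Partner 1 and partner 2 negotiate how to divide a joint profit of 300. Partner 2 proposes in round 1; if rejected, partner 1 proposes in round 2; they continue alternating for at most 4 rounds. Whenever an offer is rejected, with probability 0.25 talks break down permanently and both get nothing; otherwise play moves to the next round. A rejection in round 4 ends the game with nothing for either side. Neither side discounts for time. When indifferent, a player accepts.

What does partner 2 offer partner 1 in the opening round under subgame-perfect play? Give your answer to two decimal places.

Round 4 (partner 1 proposes): rejection yields 0 for partner 2; partner 1 offers 0 and keeps 300.
Round 3 (partner 2 proposes): rejecting gives partner 1 an expected 0.75 × 300 = 225; partner 2 offers that and keeps 75.
Round 2 (partner 1 proposes): rejecting gives partner 2 an expected 0.75 × 75 = 56.25; partner 1 offers that and keeps 243.75.
Round 1 (partner 2 proposes): rejecting gives partner 1 an expected 0.75 × 243.75 = 182.8125; partner 2 offers that and keeps 117.1875.

182.81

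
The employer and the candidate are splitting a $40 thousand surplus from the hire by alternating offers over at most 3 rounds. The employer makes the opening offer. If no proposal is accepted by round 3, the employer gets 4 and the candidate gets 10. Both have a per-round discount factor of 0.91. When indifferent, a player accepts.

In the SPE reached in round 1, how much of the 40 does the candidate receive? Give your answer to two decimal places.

By backward induction:
Round 3 (the employer proposes): the candidate gets 10 if talks fail, so the employer offers 10 and keeps 30.
Round 2 (the candidate proposes): the employer can get 30 next round, worth 0.91 × 30 = 27.3 now, so the candidate offers 27.3, keeping 12.7.
Round 1 (the employer proposes): the candidate can get 12.7 next round, worth 0.91 × 12.7 = 11.557 now. The employer offers 11.557 and keeps 40 − 11.557 = 28.443.

11.56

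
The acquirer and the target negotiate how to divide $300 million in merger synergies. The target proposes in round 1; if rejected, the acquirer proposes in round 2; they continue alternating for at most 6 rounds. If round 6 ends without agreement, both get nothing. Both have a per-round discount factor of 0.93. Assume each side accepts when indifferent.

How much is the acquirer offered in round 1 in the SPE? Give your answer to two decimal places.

By backward induction:
Round 6 (the acquirer proposes): rejection yields 0 for the target; the acquirer offers 0 and keeps 300.
Round 5 (the target proposes): the acquirer can get 300 next round, worth 0.93 × 300 = 279 now; the target offers that and keeps 21.
Round 4 (the acquirer proposes): the target can get 21 next round, worth 0.93 × 21 = 19.53 now, so the acquirer offers 19.53, keeping 280.47.
Round 3 (the target proposes): the acquirer can get 280.47 next round, worth 0.93 × 280.47 = 260.8371 now; the target offers that and keeps 39.1629.
Round 2 (the acquirer proposes): the target can get 39.1629 next round, worth 0.93 × 39.1629 = 36.421497 now; the acquirer offers that and keeps 263.578503.
Round 1 (the target proposes): the acquirer can get 263.578503 next round, worth 0.93 × 263.578503 = 245.12800779 now. The target offers 245.12800779 and keeps 300 − 245.12800779 = 54.87199221.

245.13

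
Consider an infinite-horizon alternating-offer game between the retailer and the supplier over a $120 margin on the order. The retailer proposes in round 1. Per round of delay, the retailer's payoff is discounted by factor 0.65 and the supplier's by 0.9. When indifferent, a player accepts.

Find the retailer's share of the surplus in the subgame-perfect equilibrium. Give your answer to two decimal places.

28.92

In a stationary SPE each proposer offers the other exactly their discounted continuation value.
If the retailer keeps x when proposing and the supplier keeps y when proposing, then x = 120 − 0.9y and y = 120 − 0.65x.
Solving: x = 120(1 − 0.9) / (1 − 0.65·0.9) = 12 / 0.415 ≈ 28.9157.
The supplier gets 120 − 28.9157 ≈ 91.0843.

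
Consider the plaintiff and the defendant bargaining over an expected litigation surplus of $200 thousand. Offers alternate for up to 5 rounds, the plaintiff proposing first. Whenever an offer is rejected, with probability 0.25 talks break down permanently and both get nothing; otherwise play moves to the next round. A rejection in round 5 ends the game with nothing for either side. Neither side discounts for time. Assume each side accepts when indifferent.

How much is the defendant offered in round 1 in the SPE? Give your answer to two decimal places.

By backward induction:
Round 5 (the plaintiff proposes): rejection yields 0 for the defendant; the plaintiff offers 0 and keeps 200.
Round 4 (the defendant proposes): rejecting gives the plaintiff an expected 0.75 × 200 = 150, so the defendant offers 150, keeping 50.
Round 3 (the plaintiff proposes): rejecting gives the defendant an expected 0.75 × 50 = 37.5. The plaintiff offers 37.5 and keeps 200 − 37.5 = 162.5.
Round 2 (the defendant proposes): rejecting gives the plaintiff an expected 0.75 × 162.5 = 121.875. The defendant offers 121.875 and keeps 200 − 121.875 = 78.125.
Round 1 (the plaintiff proposes): rejecting gives the defendant an expected 0.75 × 78.125 = 58.59375; the plaintiff offers that and keeps 141.40625.

58.59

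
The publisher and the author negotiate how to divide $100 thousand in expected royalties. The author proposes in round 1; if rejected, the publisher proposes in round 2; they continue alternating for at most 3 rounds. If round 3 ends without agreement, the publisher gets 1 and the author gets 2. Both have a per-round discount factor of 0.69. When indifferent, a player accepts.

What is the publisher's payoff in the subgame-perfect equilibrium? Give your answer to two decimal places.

Round 3 (the author proposes): the publisher gets 1 if talks fail, so the author offers 1 and keeps 99.
Round 2 (the publisher proposes): the author can get 99 next round, worth 0.69 × 99 = 68.31 now. The publisher offers 68.31 and keeps 100 − 68.31 = 31.69.
Round 1 (the author proposes): the publisher can get 31.69 next round, worth 0.69 × 31.69 = 21.8661 now, so the author offers 21.8661, keeping 78.1339.

21.87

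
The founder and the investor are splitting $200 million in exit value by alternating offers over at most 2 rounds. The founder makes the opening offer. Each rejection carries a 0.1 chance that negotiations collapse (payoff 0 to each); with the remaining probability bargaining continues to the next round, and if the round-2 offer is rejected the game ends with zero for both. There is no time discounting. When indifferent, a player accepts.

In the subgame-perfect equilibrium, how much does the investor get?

Round 2 (the investor proposes): rejection yields 0 for the founder; the investor offers 0 and keeps 200.
Round 1 (the founder proposes): rejecting gives the investor an expected 0.9 × 200 = 180. The founder offers 180 and keeps 200 − 180 = 20.

180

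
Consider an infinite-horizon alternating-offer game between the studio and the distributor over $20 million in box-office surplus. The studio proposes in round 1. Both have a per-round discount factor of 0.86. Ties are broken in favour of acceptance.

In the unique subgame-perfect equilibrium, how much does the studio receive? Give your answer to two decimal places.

10.75

In a stationary SPE each proposer offers the other exactly their discounted continuation value.
If the studio keeps x when proposing and the distributor keeps y when proposing, then x = 20 − 0.86y and y = 20 − 0.86x.
Solving: x = 20(1 − 0.86) / (1 − 0.86·0.86) = 2.8 / 0.2604 ≈ 10.7527.
The distributor gets 20 − 10.7527 ≈ 9.2473.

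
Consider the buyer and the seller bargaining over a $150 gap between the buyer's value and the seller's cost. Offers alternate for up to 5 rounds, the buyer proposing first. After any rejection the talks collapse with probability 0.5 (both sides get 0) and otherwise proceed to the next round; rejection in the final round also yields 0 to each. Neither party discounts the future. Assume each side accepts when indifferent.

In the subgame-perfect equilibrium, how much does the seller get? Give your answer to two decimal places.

46.88

Round 5 (the buyer proposes): rejection yields 0 for the seller; the buyer offers 0 and keeps 150.
Round 4 (the seller proposes): rejecting gives the buyer an expected 0.5 × 150 = 75; the seller offers that and keeps 75.
Round 3 (the buyer proposes): rejecting gives the seller an expected 0.5 × 75 = 37.5, so the buyer offers 37.5, keeping 112.5.
Round 2 (the seller proposes): rejecting gives the buyer an expected 0.5 × 112.5 = 56.25; the seller offers that and keeps 93.75.
Round 1 (the buyer proposes): rejecting gives the seller an expected 0.5 × 93.75 = 46.875, so the buyer offers 46.875, keeping 103.125.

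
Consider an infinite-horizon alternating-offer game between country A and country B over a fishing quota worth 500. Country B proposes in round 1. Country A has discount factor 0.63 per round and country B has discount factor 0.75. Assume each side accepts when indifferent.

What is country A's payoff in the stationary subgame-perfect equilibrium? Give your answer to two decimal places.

When country B proposes, country A accepts any offer worth at least 0.63 times what country A would get by proposing next round; and vice versa.
This gives x = 500 − 0.63y and y = 500 − 0.75x, where x and y are each side's share when it proposes.
Hence (1 − 0.63·0.75)x = 500(1 − 0.63), i.e. 0.5275·x = 185.
x ≈ 350.7109; country A's share is 500 − x ≈ 149.2891.

149.29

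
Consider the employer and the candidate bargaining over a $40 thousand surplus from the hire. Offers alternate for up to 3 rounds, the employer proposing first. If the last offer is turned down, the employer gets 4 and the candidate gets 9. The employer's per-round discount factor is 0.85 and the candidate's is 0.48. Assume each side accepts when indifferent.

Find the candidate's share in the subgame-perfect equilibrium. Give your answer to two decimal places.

Round 3 (the employer proposes): the candidate gets 9 if talks fail, so the employer offers 9 and keeps 31.
Round 2 (the candidate proposes): the employer can get 31 next round, worth 0.85 × 31 = 26.35 now; the candidate offers that and keeps 13.65.
Round 1 (the employer proposes): the candidate can get 13.65 next round, worth 0.48 × 13.65 = 6.552 now, so the employer offers 6.552, keeping 33.448.

6.55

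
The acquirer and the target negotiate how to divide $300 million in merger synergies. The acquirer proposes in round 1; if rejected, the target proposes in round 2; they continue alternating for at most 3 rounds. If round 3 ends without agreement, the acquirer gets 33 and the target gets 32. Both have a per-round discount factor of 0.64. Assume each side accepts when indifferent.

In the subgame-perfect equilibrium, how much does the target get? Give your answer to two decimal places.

Round 3 (the acquirer proposes): the target gets 32 if talks fail, so the acquirer offers 32 and keeps 268.
Round 2 (the target proposes): the acquirer can get 268 next round, worth 0.64 × 268 = 171.52 now; the target offers that and keeps 128.48.
Round 1 (the acquirer proposes): the target can get 128.48 next round, worth 0.64 × 128.48 = 82.2272 now. The acquirer offers 82.2272 and keeps 300 − 82.2272 = 217.7728.

82.23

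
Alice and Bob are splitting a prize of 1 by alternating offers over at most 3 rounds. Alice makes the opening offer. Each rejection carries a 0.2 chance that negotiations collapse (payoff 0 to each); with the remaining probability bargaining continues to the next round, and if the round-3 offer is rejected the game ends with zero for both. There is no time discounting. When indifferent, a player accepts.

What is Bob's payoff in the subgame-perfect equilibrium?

By backward induction:
Round 3 (Alice proposes): rejection yields 0 for Bob; Alice offers 0 and keeps 1.
Round 2 (Bob proposes): rejecting gives Alice an expected 0.8 × 1 = 0.8; Bob offers that and keeps 0.2.
Round 1 (Alice proposes): rejecting gives Bob an expected 0.8 × 0.2 = 0.16; Alice offers that and keeps 0.84.

0.16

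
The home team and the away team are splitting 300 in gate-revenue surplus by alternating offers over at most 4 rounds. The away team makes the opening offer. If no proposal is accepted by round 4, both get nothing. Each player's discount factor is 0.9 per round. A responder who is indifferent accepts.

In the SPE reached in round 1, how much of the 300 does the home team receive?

Round 4 (the home team proposes): the away team will accept anything ≥ 0, so the home team offers 0 and keeps 300.
Round 3 (the away team proposes): the home team can get 300 next round, worth 0.9 × 300 = 270 now, so the away team offers 270, keeping 30.
Round 2 (the home team proposes): the away team can get 30 next round, worth 0.9 × 30 = 27 now, so the home team offers 27, keeping 273.
Round 1 (the away team proposes): the home team can get 273 next round, worth 0.9 × 273 = 245.7 now. The away team offers 245.7 and keeps 300 − 245.7 = 54.3.

245.7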